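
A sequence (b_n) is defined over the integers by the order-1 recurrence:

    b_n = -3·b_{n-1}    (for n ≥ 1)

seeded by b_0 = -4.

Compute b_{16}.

-172186884

b_1 = -3·-4 = 12
b_2 = -3·12 = -36
b_3 = -3·-36 = 108
b_4 = -3·108 = -324
b_5 = -3·-324 = 972
b_6 = -3·972 = -2916
b_7 = -3·-2916 = 8748
b_8 = -3·8748 = -26244
b_9 = -3·-26244 = 78732
b_10 = -3·78732 = -236196
b_11 = -3·-236196 = 708588
b_12 = -3·708588 = -2125764
b_13 = -3·-2125764 = 6377292
b_14 = -3·6377292 = -19131876
b_15 = -3·-19131876 = 57395628
b_16 = -3·57395628 = -172186884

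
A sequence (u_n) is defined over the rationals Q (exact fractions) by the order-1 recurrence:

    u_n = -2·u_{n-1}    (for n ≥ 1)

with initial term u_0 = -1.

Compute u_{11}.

2048

u_1 = -2·-1 = 2
u_2 = -2·2 = -4
u_3 = -2·-4 = 8
u_4 = -2·8 = -16
u_5 = -2·-16 = 32
u_6 = -2·32 = -64
u_7 = -2·-64 = 128
u_8 = -2·128 = -256
u_9 = -2·-256 = 512
u_10 = -2·512 = -1024
u_11 = -2·-1024 = 2048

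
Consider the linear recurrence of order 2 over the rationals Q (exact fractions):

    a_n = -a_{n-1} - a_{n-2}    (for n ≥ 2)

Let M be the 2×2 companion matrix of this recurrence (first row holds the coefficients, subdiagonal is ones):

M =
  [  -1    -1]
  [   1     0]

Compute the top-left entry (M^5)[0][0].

(M^5)[0][0] is the top entry after applying M 5 times to the unit state (1, 0). Equivalently it is h_{6} for the auxiliary sequence (h_n) obeying the same recurrence with h_1 = 1 and h_i = 0 for 0 ≤ i < 1:
h_2 = -1·1 + -1·0 = -1
h_3 = -1·-1 + -1·1 = 0
h_4 = -1·0 + -1·-1 = 1
h_5 = -1·1 + -1·0 = -1
h_6 = -1·-1 + -1·1 = 0

0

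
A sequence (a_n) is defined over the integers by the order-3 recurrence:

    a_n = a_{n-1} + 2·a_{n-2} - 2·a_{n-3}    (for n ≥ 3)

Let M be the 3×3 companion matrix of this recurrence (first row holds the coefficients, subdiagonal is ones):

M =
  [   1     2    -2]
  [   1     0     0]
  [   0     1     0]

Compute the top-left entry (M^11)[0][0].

(M^11)[0][0] is the top entry after applying M 11 times to the unit state (1, 0, 0). Equivalently it is h_{13} for the auxiliary sequence (h_n) obeying the same recurrence with h_2 = 1 and h_i = 0 for 0 ≤ i < 2:
h_3 = 1·1 + 2·0 + -2·0 = 1
h_4 = 1·1 + 2·1 + -2·0 = 3
h_5 = 1·3 + 2·1 + -2·1 = 3
h_6 = 1·3 + 2·3 + -2·1 = 7
h_7 = 1·7 + 2·3 + -2·3 = 7
h_8 = 1·7 + 2·7 + -2·3 = 15
h_9 = 1·15 + 2·7 + -2·7 = 15
h_10 = 1·15 + 2·15 + -2·7 = 31
h_11 = 1·31 + 2·15 + -2·15 = 31
h_12 = 1·31 + 2·31 + -2·15 = 63
h_13 = 1·63 + 2·31 + -2·31 = 63

63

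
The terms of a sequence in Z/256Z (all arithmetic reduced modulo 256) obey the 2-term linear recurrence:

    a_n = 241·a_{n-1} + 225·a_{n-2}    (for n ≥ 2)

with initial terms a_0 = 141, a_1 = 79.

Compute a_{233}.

130

a_2 = 241·79 + 225·141 = 76
a_3 = 241·76 + 225·79 = 251
a_4 = 241·251 + 225·76 = 23
a_5 = 241·23 + 225·251 = 66
a_6 = 241·66 + 225·23 = 89
a_7 = 241·89 + 225·66 = 203
Continuing the recurrence:
  a_8 = 84;  a_9 = 127;  a_10 = 99;  a_11 = 210;  a_12 = 181;  a_13 = 247
  a_14 = 156;  a_15 = 243;  a_16 = 223;  a_17 = 130;  a_18 = 97;  a_19 = 147
  a_20 = 164;  a_21 = 151;  a_22 = 75;  a_23 = 82;  a_24 = 29;  a_25 = 95
  a_26 = 236;  a_27 = 171;  a_28 = 103;  a_29 = 66;  a_30 = 169;  a_31 = 27
  a_32 = 244;  a_33 = 111;  a_34 = 243;  a_35 = 82;  a_36 = 197;  a_37 = 135
  a_38 = 60;  a_39 = 35;  a_40 = 175;  a_41 = 130;  a_42 = 49;  a_43 = 99
  a_44 = 68;  a_45 = 7;  a_46 = 91;  a_47 = 210;  a_48 = 173;  a_49 = 111
  a_50 = 140;  a_51 = 91;  a_52 = 183;  a_53 = 66;  a_54 = 249;  a_55 = 107
  a_56 = 148;  a_57 = 95;  a_58 = 131;  a_59 = 210;  a_60 = 213;  a_61 = 23
  a_62 = 220;  a_63 = 83;  a_64 = 127;  a_65 = 130;  a_66 = 1;  a_67 = 51
  a_68 = 228;  a_69 = 119;  a_70 = 107;  a_71 = 82;  a_72 = 61;  a_73 = 127
  a_74 = 44;  a_75 = 11;  a_76 = 7;  a_77 = 66;  a_78 = 73;  a_79 = 187
  a_80 = 52;  a_81 = 79;  a_82 = 19;  a_83 = 82;  a_84 = 229;  a_85 = 167
  a_86 = 124;  a_87 = 131;  a_88 = 79;  a_89 = 130;  a_90 = 209;  a_91 = 3
  a_92 = 132;  a_93 = 231;  a_94 = 123;  a_95 = 210;  a_96 = 205;  a_97 = 143
  a_98 = 204;  a_99 = 187;  a_100 = 87;  a_101 = 66;  a_102 = 153;  a_103 = 11
  a_104 = 212;  a_105 = 63;  a_106 = 163;  a_107 = 210;  a_108 = 245;  a_109 = 55
  a_110 = 28;  a_111 = 179;  a_112 = 31;  a_113 = 130;  a_114 = 161;  a_115 = 211
  a_116 = 36;  a_117 = 87;  a_118 = 139;  a_119 = 82;  a_120 = 93;  a_121 = 159
  a_122 = 108;  a_123 = 107;  a_124 = 167;  a_125 = 66;  a_126 = 233;  a_127 = 91
  a_128 = 116;  a_129 = 47;  a_130 = 51;  a_131 = 82;  a_132 = 5;  a_133 = 199
  a_134 = 188;  a_135 = 227;  a_136 = 239;  a_137 = 130;  a_138 = 113;  a_139 = 163
  a_140 = 196;  a_141 = 199;  a_142 = 155;  a_143 = 210;  a_144 = 237;  a_145 = 175
  a_146 = 12;  a_147 = 27;  a_148 = 247;  a_149 = 66;  a_150 = 57;  a_151 = 171
  a_152 = 20;  a_153 = 31;  a_154 = 195;  a_155 = 210;  a_156 = 21;  a_157 = 87
  a_158 = 92;  a_159 = 19;  a_160 = 191;  a_161 = 130;  a_162 = 65;  a_163 = 115
  a_164 = 100;  a_165 = 55;  a_166 = 171;  a_167 = 82;  a_168 = 125;  a_169 = 191
  a_170 = 172;  a_171 = 203;  a_172 = 71;  a_173 = 66;  a_174 = 137;  a_175 = 251
  a_176 = 180;  a_177 = 15;  a_178 = 83;  a_179 = 82;  a_180 = 37;  a_181 = 231
  a_182 = 252;  a_183 = 67;  a_184 = 143;  a_185 = 130;  a_186 = 17;  a_187 = 67
  a_188 = 4;  a_189 = 167;  a_190 = 187;  a_191 = 210;  a_192 = 13;  a_193 = 207
  a_194 = 76;  a_195 = 123;  a_196 = 151;  a_197 = 66;  a_198 = 217;  a_199 = 75
  a_200 = 84;  a_201 = 255;  a_202 = 227;  a_203 = 210;  a_204 = 53;  a_205 = 119
  a_206 = 156;  a_207 = 115;  a_208 = 95;  a_209 = 130;  a_210 = 225;  a_211 = 19
  a_212 = 164;  a_213 = 23;  a_214 = 203;  a_215 = 82;  a_216 = 157;  a_217 = 223
  a_218 = 236;  a_219 = 43;  a_220 = 231;  a_221 = 66;  a_222 = 41;  a_223 = 155
  a_224 = 244;  a_225 = 239;  a_226 = 115;  a_227 = 82;  a_228 = 69;  a_229 = 7
  a_230 = 60;  a_231 = 163
a_232 = 241·163 + 225·60 = 47
a_233 = 241·47 + 225·163 = 130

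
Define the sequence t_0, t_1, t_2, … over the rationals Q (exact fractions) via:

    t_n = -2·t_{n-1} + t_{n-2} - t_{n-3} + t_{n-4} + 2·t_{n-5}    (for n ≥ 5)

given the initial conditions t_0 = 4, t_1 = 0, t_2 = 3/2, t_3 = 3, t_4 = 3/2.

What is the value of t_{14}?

-25068

t_5 = -2·3/2 + 1·3 + -1·3/2 + 1·0 + 2·4 = 13/2
t_6 = -2·13/2 + 1·3/2 + -1·3 + 1·3/2 + 2·0 = -13
t_7 = -2·-13 + 1·13/2 + -1·3/2 + 1·3 + 2·3/2 = 37
t_8 = -2·37 + 1·-13 + -1·13/2 + 1·3/2 + 2·3 = -86
t_9 = -2·-86 + 1·37 + -1·-13 + 1·13/2 + 2·3/2 = 463/2
t_10 = -2·463/2 + 1·-86 + -1·37 + 1·-13 + 2·13/2 = -586
t_11 = -2·-586 + 1·463/2 + -1·-86 + 1·37 + 2·-13 = 3001/2
t_12 = -2·3001/2 + 1·-586 + -1·463/2 + 1·-86 + 2·37 = -7661/2
t_13 = -2·-7661/2 + 1·3001/2 + -1·-586 + 1·463/2 + 2·-86 = 9807
t_14 = -2·9807 + 1·-7661/2 + -1·3001/2 + 1·-586 + 2·463/2 = -25068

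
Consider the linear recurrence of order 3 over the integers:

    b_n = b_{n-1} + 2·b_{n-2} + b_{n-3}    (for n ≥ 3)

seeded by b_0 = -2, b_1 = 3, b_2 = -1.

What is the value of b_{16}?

b_3 = 1·-1 + 2·3 + 1·-2 = 3
b_4 = 1·3 + 2·-1 + 1·3 = 4
b_5 = 1·4 + 2·3 + 1·-1 = 9
b_6 = 1·9 + 2·4 + 1·3 = 20
b_7 = 1·20 + 2·9 + 1·4 = 42
b_8 = 1·42 + 2·20 + 1·9 = 91
b_9 = 1·91 + 2·42 + 1·20 = 195
b_10 = 1·195 + 2·91 + 1·42 = 419
b_11 = 1·419 + 2·195 + 1·91 = 900
b_12 = 1·900 + 2·419 + 1·195 = 1933
b_13 = 1·1933 + 2·900 + 1·419 = 4152
b_14 = 1·4152 + 2·1933 + 1·900 = 8918
b_15 = 1·8918 + 2·4152 + 1·1933 = 19155
b_16 = 1·19155 + 2·8918 + 1·4152 = 41143

41143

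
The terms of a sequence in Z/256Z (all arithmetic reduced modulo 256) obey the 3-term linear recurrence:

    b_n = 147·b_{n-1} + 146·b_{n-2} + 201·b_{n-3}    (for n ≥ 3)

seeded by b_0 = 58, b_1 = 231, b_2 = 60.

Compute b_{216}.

225

b_3 = 147·60 + 146·231 + 201·58 = 188
b_4 = 147·188 + 146·60 + 201·231 = 139
b_5 = 147·139 + 146·188 + 201·60 = 37
b_6 = 147·37 + 146·139 + 201·188 = 33
b_7 = 147·33 + 146·37 + 201·139 = 48
b_8 = 147·48 + 146·33 + 201·37 = 111
Continuing the recurrence:
  b_9 = 6;  b_10 = 112;  b_11 = 227;  b_12 = 239;  b_13 = 163;  b_14 = 34
  b_15 = 35;  b_16 = 120;  b_17 = 144;  b_18 = 155;  b_19 = 89;  b_20 = 145
  b_21 = 184;  b_22 = 59;  b_23 = 170;  b_24 = 188;  b_25 = 59;  b_26 = 147
  b_27 = 171;  b_28 = 90;  b_29 = 159;  b_30 = 228;  b_31 = 68;  b_32 = 235
  b_33 = 189;  b_34 = 241;  b_35 = 176;  b_36 = 231;  b_37 = 62;  b_38 = 136
  b_39 = 211;  b_40 = 103;  b_41 = 67;  b_42 = 226;  b_43 = 219;  b_44 = 64
  b_45 = 24;  b_46 = 59;  b_47 = 209;  b_48 = 129;  b_49 = 152;  b_50 = 243
  b_51 = 130;  b_52 = 148;  b_53 = 235;  b_54 = 107;  b_55 = 171;  b_56 = 186
  b_57 = 87;  b_58 = 76;  b_59 = 76;  b_60 = 75;  b_61 = 21;  b_62 = 129
  b_63 = 240;  b_64 = 223;  b_65 = 54;  b_66 = 160;  b_67 = 195;  b_68 = 159
  b_69 = 35;  b_70 = 226;  b_71 = 147;  b_72 = 200;  b_73 = 32;  b_74 = 219
  b_75 = 9;  b_76 = 49;  b_77 = 56;  b_78 = 43;  b_79 = 26;  b_80 = 108
  b_81 = 155;  b_82 = 3;  b_83 = 235;  b_84 = 90;  b_85 = 15;  b_86 = 116
  b_87 = 212;  b_88 = 171;  b_89 = 45;  b_90 = 209;  b_91 = 240;  b_92 = 87
  b_93 = 238;  b_94 = 184;  b_95 = 179;  b_96 = 151;  b_97 = 67;  b_98 = 34
  b_99 = 75;  b_100 = 16;  b_101 = 168;  b_102 = 123;  b_103 = 1;  b_104 = 161
  b_105 = 152;  b_106 = 227;  b_107 = 114;  b_108 = 68;  b_109 = 75;  b_110 = 91
  b_111 = 107;  b_112 = 58;  b_113 = 199;  b_114 = 92;  b_115 = 220;  b_116 = 11
  b_117 = 5;  b_118 = 225;  b_119 = 176;  b_120 = 79;  b_121 = 102;  b_122 = 208
  b_123 = 163;  b_124 = 79;  b_125 = 163;  b_126 = 162;  b_127 = 3;  b_128 = 24
  b_129 = 176;  b_130 = 27;  b_131 = 185;  b_132 = 209;  b_133 = 184;  b_134 = 27
  b_135 = 138;  b_136 = 28;  b_137 = 251;  b_138 = 115;  b_139 = 43;  b_140 = 90
  b_141 = 127;  b_142 = 4;  b_143 = 100;  b_144 = 107;  b_145 = 157;  b_146 = 177
  b_147 = 48;  b_148 = 199;  b_149 = 158;  b_150 = 232;  b_151 = 147;  b_152 = 199
  b_153 = 67;  b_154 = 98;  b_155 = 187;  b_156 = 224;  b_157 = 56;  b_158 = 187
  b_159 = 49;  b_160 = 193;  b_161 = 152;  b_162 = 211;  b_163 = 98;  b_164 = 244
  b_165 = 171;  b_166 = 75;  b_167 = 43;  b_168 = 186;  b_169 = 55;  b_170 = 108
  b_171 = 108;  b_172 = 203;  b_173 = 245;  b_174 = 65;  b_175 = 112;  b_176 = 191
  b_177 = 150;  b_178 = 0;  b_179 = 131;  b_180 = 255;  b_181 = 35;  b_182 = 98
  b_183 = 115;  b_184 = 104;  b_185 = 64;  b_186 = 91;  b_187 = 105;  b_188 = 113
  b_189 = 56;  b_190 = 11;  b_191 = 250;  b_192 = 204;  b_193 = 91;  b_194 = 227
  b_195 = 107;  b_196 = 90;  b_197 = 239;  b_198 = 148;  b_199 = 244;  b_200 = 43
  b_201 = 13;  b_202 = 145;  b_203 = 112;  b_204 = 55;  b_205 = 78;  b_206 = 24
  b_207 = 115;  b_208 = 247;  b_209 = 67;  b_210 = 162;  b_211 = 43;  b_212 = 176
  b_213 = 200;  b_214 = 251
b_215 = 147·251 + 146·200 + 201·176 = 97
b_216 = 147·97 + 146·251 + 201·200 = 225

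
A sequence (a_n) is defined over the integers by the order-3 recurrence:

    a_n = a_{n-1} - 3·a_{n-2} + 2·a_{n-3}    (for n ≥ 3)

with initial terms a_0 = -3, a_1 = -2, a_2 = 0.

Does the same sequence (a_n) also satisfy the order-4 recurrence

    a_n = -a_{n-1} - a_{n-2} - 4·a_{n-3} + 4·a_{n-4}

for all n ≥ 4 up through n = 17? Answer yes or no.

Terms a_0..a_17: -3, -2, 0, 0, -4, -4, 8, 12, -20, -40, 44, 124, -88, -372, 140, 1080, -84, -3044
n=4: candidate gives -4, actual a_4 = -4 ✓
n=5: candidate gives -4, actual a_5 = -4 ✓
n=6: candidate gives 8, actual a_6 = 8 ✓
n=7: candidate gives 12, actual a_7 = 12 ✓
n=8: candidate gives -20, actual a_8 = -20 ✓
n=9: candidate gives -40, actual a_9 = -40 ✓
n=10: candidate gives 44, actual a_10 = 44 ✓
n=11: candidate gives 124, actual a_11 = 124 ✓
n=12: candidate gives -88, actual a_12 = -88 ✓
n=13: candidate gives -372, actual a_13 = -372 ✓
n=14: candidate gives 140, actual a_14 = 140 ✓
n=15: candidate gives 1080, actual a_15 = 1080 ✓
n=16: candidate gives -84, actual a_16 = -84 ✓
n=17: candidate gives -3044, actual a_17 = -3044 ✓

yes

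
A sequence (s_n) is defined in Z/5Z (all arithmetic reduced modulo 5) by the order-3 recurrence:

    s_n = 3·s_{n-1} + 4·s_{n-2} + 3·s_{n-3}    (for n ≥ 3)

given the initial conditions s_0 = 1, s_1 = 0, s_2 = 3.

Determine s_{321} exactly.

0

s_3 = 3·3 + 4·0 + 3·1 = 2
s_4 = 3·2 + 4·3 + 3·0 = 3
s_5 = 3·3 + 4·2 + 3·3 = 1
s_6 = 3·1 + 4·3 + 3·2 = 1
s_7 = 3·1 + 4·1 + 3·3 = 1
s_8 = 3·1 + 4·1 + 3·1 = 0
s_9 = 3·0 + 4·1 + 3·1 = 2
s_10 = 3·2 + 4·0 + 3·1 = 4
s_11 = 3·4 + 4·2 + 3·0 = 0
s_12 = 3·0 + 4·4 + 3·2 = 2
s_13 = 3·2 + 4·0 + 3·4 = 3
s_14 = 3·3 + 4·2 + 3·0 = 2
s_15 = 3·2 + 4·3 + 3·2 = 4
s_16 = 3·4 + 4·2 + 3·3 = 4
s_17 = 3·4 + 4·4 + 3·2 = 4
s_18 = 3·4 + 4·4 + 3·4 = 0
s_19 = 3·0 + 4·4 + 3·4 = 3
s_20 = 3·3 + 4·0 + 3·4 = 1
s_21 = 3·1 + 4·3 + 3·0 = 0
s_22 = 3·0 + 4·1 + 3·3 = 3
(s_20, s_21, s_22) = (1, 0, 3) = (s_0, s_1, s_2), so the sequence has period 20.
321 ≡ 1 (mod 20), hence s_321 = s_1 = 0.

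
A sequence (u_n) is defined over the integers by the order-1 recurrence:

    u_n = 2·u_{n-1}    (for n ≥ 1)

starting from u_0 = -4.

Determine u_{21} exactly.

u_1 = 2·-4 = -8
u_2 = 2·-8 = -16
u_3 = 2·-16 = -32
u_4 = 2·-32 = -64
u_5 = 2·-64 = -128
u_6 = 2·-128 = -256
u_7 = 2·-256 = -512
u_8 = 2·-512 = -1024
u_9 = 2·-1024 = -2048
u_10 = 2·-2048 = -4096
u_11 = 2·-4096 = -8192
u_12 = 2·-8192 = -16384
u_13 = 2·-16384 = -32768
u_14 = 2·-32768 = -65536
u_15 = 2·-65536 = -131072
u_16 = 2·-131072 = -262144
u_17 = 2·-262144 = -524288
u_18 = 2·-524288 = -1048576
u_19 = 2·-1048576 = -2097152
u_20 = 2·-2097152 = -4194304
u_21 = 2·-4194304 = -8388608

-8388608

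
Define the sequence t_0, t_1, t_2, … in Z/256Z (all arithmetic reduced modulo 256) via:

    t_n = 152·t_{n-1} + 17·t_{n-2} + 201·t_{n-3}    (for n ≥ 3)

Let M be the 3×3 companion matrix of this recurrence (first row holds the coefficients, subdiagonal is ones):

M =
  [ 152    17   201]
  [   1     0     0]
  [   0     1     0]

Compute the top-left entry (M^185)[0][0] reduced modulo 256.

(M^185)[0][0] is the top entry after applying M 185 times to the unit state (1, 0, 0). Equivalently it is h_{187} for the auxiliary sequence (h_n) obeying the same recurrence with h_2 = 1 and h_i = 0 for 0 ≤ i < 2:
h_3 = 152·1 + 17·0 + 201·0 = 152
h_4 = 152·152 + 17·1 + 201·0 = 81
h_5 = 152·81 + 17·152 + 201·1 = 249
h_6 = 152·249 + 17·81 + 201·152 = 145
h_7 = 152·145 + 17·249 + 201·81 = 58
h_8 = 152·58 + 17·145 + 201·249 = 146
Continuing the recurrence:
  h_9 = 99;  h_10 = 4;  h_11 = 149;  h_12 = 119;  h_13 = 177;  h_14 = 252
  h_15 = 208;  h_16 = 53;  h_17 = 36;  h_18 = 53;  h_19 = 121;  h_20 = 161
  h_21 = 62;  h_22 = 130;  h_23 = 183;  h_24 = 248;  h_25 = 121;  h_26 = 255
  h_27 = 41;  h_28 = 72;  h_29 = 176;  h_30 = 121;  h_31 = 16;  h_32 = 185
  h_33 = 233;  h_34 = 49;  h_35 = 210;  h_36 = 226;  h_37 = 155;  h_38 = 236
  h_39 = 221;  h_40 = 151;  h_41 = 161;  h_42 = 36;  h_43 = 160;  h_44 = 205
  h_45 = 156;  h_46 = 221;  h_47 = 137;  h_48 = 129;  h_49 = 54;  h_50 = 50
  h_51 = 143;  h_52 = 160;  h_53 = 193;  h_54 = 127;  h_55 = 217;  h_56 = 208
  h_57 = 160;  h_58 = 49;  h_59 = 8;  h_60 = 161;  h_61 = 153;  h_62 = 209
  h_63 = 170;  h_64 = 242;  h_65 = 19;  h_66 = 212;  h_67 = 37;  h_68 = 247
  h_69 = 145;  h_70 = 140;  h_71 = 176;  h_72 = 165;  h_73 = 148;  h_74 = 5
  h_75 = 89;  h_76 = 97;  h_77 = 110;  h_78 = 162;  h_79 = 167;  h_80 = 72
  h_81 = 9;  h_82 = 63;  h_83 = 137;  h_84 = 152;  h_85 = 208;  h_86 = 41
  h_87 = 128;  h_88 = 9;  h_89 = 9;  h_90 = 113;  h_91 = 194;  h_92 = 194
  h_93 = 203;  h_94 = 188;  h_95 = 109;  h_96 = 151;  h_97 = 129;  h_98 = 52
  h_99 = 0;  h_100 = 189;  h_101 = 12;  h_102 = 173;  h_103 = 233;  h_104 = 65
  h_105 = 230;  h_106 = 210;  h_107 = 255;  h_108 = 240;  h_109 = 81;  h_110 = 63
  h_111 = 57;  h_112 = 160;  h_113 = 64;  h_114 = 97;  h_115 = 120;  h_116 = 241
  h_117 = 57;  h_118 = 17;  h_119 = 26;  h_120 = 82;  h_121 = 195;  h_122 = 164
  h_123 = 181;  h_124 = 119;  h_125 = 113;  h_126 = 28;  h_127 = 144;  h_128 = 21
  h_129 = 4;  h_130 = 213;  h_131 = 57;  h_132 = 33;  h_133 = 158;  h_134 = 194
  h_135 = 151;  h_136 = 152;  h_137 = 153;  h_138 = 127;  h_139 = 233;  h_140 = 232
  h_141 = 240;  h_142 = 217;  h_143 = 240;  h_144 = 89;  h_145 = 41;  h_146 = 177
  h_147 = 178;  h_148 = 162;  h_149 = 251;  h_150 = 140;  h_151 = 253;  h_152 = 151
  h_153 = 97;  h_154 = 68;  h_155 = 96;  h_156 = 173;  h_157 = 124;  h_158 = 125
  h_159 = 73;  h_160 = 1;  h_161 = 150;  h_162 = 114;  h_163 = 111;  h_164 = 64
  h_165 = 225;  h_166 = 255;  h_167 = 153;  h_168 = 112;  h_169 = 224;  h_170 = 145
  h_171 = 232;  h_172 = 65;  h_173 = 217;  h_174 = 81;  h_175 = 138;  h_176 = 178
  h_177 = 115;  h_178 = 116;  h_179 = 69;  h_180 = 247;  h_181 = 81;  h_182 = 172
  h_183 = 112;  h_184 = 133;  h_185 = 116
h_186 = 152·116 + 17·133 + 201·112 = 165
h_187 = 152·165 + 17·116 + 201·133 = 25

25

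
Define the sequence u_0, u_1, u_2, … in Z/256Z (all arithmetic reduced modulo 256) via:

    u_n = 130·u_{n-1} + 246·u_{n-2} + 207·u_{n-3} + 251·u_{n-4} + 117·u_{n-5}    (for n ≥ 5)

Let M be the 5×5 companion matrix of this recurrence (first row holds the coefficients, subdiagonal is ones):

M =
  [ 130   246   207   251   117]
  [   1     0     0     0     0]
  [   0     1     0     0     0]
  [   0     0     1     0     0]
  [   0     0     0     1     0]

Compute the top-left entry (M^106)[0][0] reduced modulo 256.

(M^106)[0][0] is the top entry after applying M 106 times to the unit state (1, 0, 0, 0, 0). Equivalently it is h_{110} for the auxiliary sequence (h_n) obeying the same recurrence with h_4 = 1 and h_i = 0 for 0 ≤ i < 4:
h_5 = 130·1 + 246·0 + 207·0 + 251·0 + 117·0 = 130
h_6 = 130·130 + 246·1 + 207·0 + 251·0 + 117·0 = 250
h_7 = 130·250 + 246·130 + 207·1 + 251·0 + 117·0 = 175
h_8 = 130·175 + 246·250 + 207·130 + 251·1 + 117·0 = 51
h_9 = 130·51 + 246·175 + 207·250 + 251·130 + 117·1 = 33
h_10 = 130·33 + 246·51 + 207·175 + 251·250 + 117·130 = 205
Continuing the recurrence:
  h_11 = 228;  h_12 = 113;  h_13 = 231;  h_14 = 84;  h_15 = 62;  h_16 = 252
  h_17 = 154;  h_18 = 109;  h_19 = 72;  h_20 = 62;  h_21 = 249;  h_22 = 127
  h_23 = 79;  h_24 = 49;  h_25 = 246;  h_26 = 53;  h_27 = 109;  h_28 = 88
  h_29 = 224;  h_30 = 216;  h_31 = 48;  h_32 = 41;  h_33 = 114;  h_34 = 66
  h_35 = 255;  h_36 = 59;  h_37 = 225;  h_38 = 245;  h_39 = 132;  h_40 = 201
  h_41 = 151;  h_42 = 156;  h_43 = 62;  h_44 = 228;  h_45 = 106;  h_46 = 5
  h_47 = 216;  h_48 = 22;  h_49 = 233;  h_50 = 119;  h_51 = 47;  h_52 = 233
  h_53 = 54;  h_54 = 125;  h_55 = 61;  h_56 = 176;  h_57 = 128;  h_58 = 176
  h_59 = 160;  h_60 = 81;  h_61 = 34;  h_62 = 138;  h_63 = 143;  h_64 = 67
  h_65 = 97;  h_66 = 29;  h_67 = 100;  h_68 = 33;  h_69 = 7;  h_70 = 228
  h_71 = 126;  h_72 = 204;  h_73 = 250;  h_74 = 157;  h_75 = 168;  h_76 = 238
  h_77 = 153;  h_78 = 111;  h_79 = 79;  h_80 = 161;  h_81 = 54;  h_82 = 197
  h_83 = 77;  h_84 = 8;  h_85 = 224;  h_86 = 136;  h_87 = 80;  h_88 = 121
  h_89 = 146;  h_90 = 210;  h_91 = 95;  h_92 = 75;  h_93 = 161;  h_94 = 69
  h_95 = 132;  h_96 = 121;  h_97 = 55;  h_98 = 44;  h_99 = 254;  h_100 = 180
  h_101 = 74;  h_102 = 53;  h_103 = 184;  h_104 = 198;  h_105 = 9;  h_106 = 103
  h_107 = 175;  h_108 = 89
h_109 = 130·89 + 246·175 + 207·103 + 251·9 + 117·198 = 246
h_110 = 130·246 + 246·89 + 207·175 + 251·103 + 117·9 = 13

13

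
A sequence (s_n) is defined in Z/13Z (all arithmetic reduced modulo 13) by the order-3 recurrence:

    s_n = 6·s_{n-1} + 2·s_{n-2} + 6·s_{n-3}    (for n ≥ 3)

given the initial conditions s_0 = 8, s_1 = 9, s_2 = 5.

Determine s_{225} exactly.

10

s_3 = 6·5 + 2·9 + 6·8 = 5
s_4 = 6·5 + 2·5 + 6·9 = 3
s_5 = 6·3 + 2·5 + 6·5 = 6
s_6 = 6·6 + 2·3 + 6·5 = 7
s_7 = 6·7 + 2·6 + 6·3 = 7
s_8 = 6·7 + 2·7 + 6·6 = 1
s_9 = 6·1 + 2·7 + 6·7 = 10
s_10 = 6·10 + 2·1 + 6·7 = 0
s_11 = 6·0 + 2·10 + 6·1 = 0
s_12 = 6·0 + 2·0 + 6·10 = 8
s_13 = 6·8 + 2·0 + 6·0 = 9
s_14 = 6·9 + 2·8 + 6·0 = 5
(s_12, s_13, s_14) = (8, 9, 5) = (s_0, s_1, s_2), so the sequence has period 12.
225 ≡ 9 (mod 12), hence s_225 = s_9 = 10.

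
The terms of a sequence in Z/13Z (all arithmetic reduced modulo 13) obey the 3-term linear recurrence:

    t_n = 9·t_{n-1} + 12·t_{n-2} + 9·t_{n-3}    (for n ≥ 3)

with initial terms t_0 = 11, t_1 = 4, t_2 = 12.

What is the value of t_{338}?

12

t_3 = 9·12 + 12·4 + 9·11 = 8
t_4 = 9·8 + 12·12 + 9·4 = 5
t_5 = 9·5 + 12·8 + 9·12 = 2
t_6 = 9·2 + 12·5 + 9·8 = 7
t_7 = 9·7 + 12·2 + 9·5 = 2
t_8 = 9·2 + 12·7 + 9·2 = 3
t_9 = 9·3 + 12·2 + 9·7 = 10
t_10 = 9·10 + 12·3 + 9·2 = 1
t_11 = 9·1 + 12·10 + 9·3 = 0
t_12 = 9·0 + 12·1 + 9·10 = 11
t_13 = 9·11 + 12·0 + 9·1 = 4
t_14 = 9·4 + 12·11 + 9·0 = 12
(t_12, t_13, t_14) = (11, 4, 12) = (t_0, t_1, t_2), so the sequence has period 12.
338 ≡ 2 (mod 12), hence t_338 = t_2 = 12.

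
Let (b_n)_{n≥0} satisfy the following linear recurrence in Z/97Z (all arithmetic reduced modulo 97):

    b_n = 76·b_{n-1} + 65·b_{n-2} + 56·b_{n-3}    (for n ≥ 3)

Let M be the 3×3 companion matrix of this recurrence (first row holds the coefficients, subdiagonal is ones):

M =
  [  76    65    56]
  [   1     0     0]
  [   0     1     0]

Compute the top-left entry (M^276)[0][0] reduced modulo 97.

57

(M^276)[0][0] is the top entry after applying M 276 times to the unit state (1, 0, 0). Equivalently it is h_{278} for the auxiliary sequence (h_n) obeying the same recurrence with h_2 = 1 and h_i = 0 for 0 ≤ i < 2:
h_3 = 76·1 + 65·0 + 56·0 = 76
h_4 = 76·76 + 65·1 + 56·0 = 21
h_5 = 76·21 + 65·76 + 56·1 = 93
h_6 = 76·93 + 65·21 + 56·76 = 79
h_7 = 76·79 + 65·93 + 56·21 = 33
h_8 = 76·33 + 65·79 + 56·93 = 47
Continuing the recurrence:
  h_9 = 53;  h_10 = 7;  h_11 = 13;  h_12 = 46;  h_13 = 77;  h_14 = 64
  h_15 = 29;  h_16 = 6;  h_17 = 8;  h_18 = 3;  h_19 = 17;  h_20 = 92
  h_21 = 20;  h_22 = 13;  h_23 = 68;  h_24 = 52;  h_25 = 79;  h_26 = 0
  h_27 = 93;  h_28 = 46;  h_29 = 35;  h_30 = 91;  h_31 = 30;  h_32 = 67
  h_33 = 13;  h_34 = 39;  h_35 = 92;  h_36 = 70;  h_37 = 1;  h_38 = 78
  h_39 = 19;  h_40 = 71;  h_41 = 38;  h_42 = 31;  h_43 = 72;  h_44 = 12
  h_45 = 53;  h_46 = 13;  h_47 = 61;  h_48 = 10;  h_49 = 21;  h_50 = 36
  h_51 = 5;  h_52 = 16;  h_53 = 65;  h_54 = 52;  h_55 = 52;  h_56 = 11
  h_57 = 47;  h_58 = 21;  h_59 = 29;  h_60 = 90;  h_61 = 7;  h_62 = 52
  h_63 = 38;  h_64 = 64;  h_65 = 61;  h_66 = 60;  h_67 = 81;  h_68 = 86
  h_69 = 29;  h_70 = 11;  h_71 = 68;  h_72 = 38;  h_73 = 67;  h_74 = 21
  h_75 = 28;  h_76 = 67;  h_77 = 37;  h_78 = 5;  h_79 = 38;  h_80 = 47
  h_81 = 17;  h_82 = 73;  h_83 = 70;  h_84 = 56;  h_85 = 90;  h_86 = 44
  h_87 = 11;  h_88 = 6;  h_89 = 46;  h_90 = 40;  h_91 = 61;  h_92 = 15
  h_93 = 70;  h_94 = 11;  h_95 = 18;  h_96 = 86;  h_97 = 77;  h_98 = 34
  h_99 = 86;  h_100 = 60;  h_101 = 26;  h_102 = 22;  h_103 = 29;  h_104 = 46
  h_105 = 17;  h_106 = 86;  h_107 = 32;  h_108 = 50;  h_109 = 26;  h_110 = 34
  h_111 = 90;  h_112 = 30;  h_113 = 43;  h_114 = 73;  h_115 = 32;  h_116 = 79
  h_117 = 47;  h_118 = 23;  h_119 = 12;  h_120 = 92;  h_121 = 39;  h_122 = 13
  h_123 = 42;  h_124 = 13;  h_125 = 81;  h_126 = 41;  h_127 = 88;  h_128 = 18
  h_129 = 72;  h_130 = 27;  h_131 = 77;  h_132 = 96;  h_133 = 39;  h_134 = 33
  h_135 = 40;  h_136 = 94;  h_137 = 49;  h_138 = 46;  h_139 = 14;  h_140 = 8
  h_141 = 20;  h_142 = 11;  h_143 = 62;  h_144 = 48;  h_145 = 49;  h_146 = 34
  h_147 = 18;  h_148 = 17;  h_149 = 1;  h_150 = 55;  h_151 = 56;  h_152 = 30
  h_153 = 76;  h_154 = 95;  h_155 = 66;  h_156 = 24;  h_157 = 85;  h_158 = 76
  h_159 = 35;  h_160 = 41;  h_161 = 44;  h_162 = 15;  h_163 = 88;  h_164 = 39
  h_165 = 18;  h_166 = 4;  h_167 = 69;  h_168 = 13;  h_169 = 71;  h_170 = 17
  h_171 = 39;  h_172 = 91;  h_173 = 24;  h_174 = 29;  h_175 = 33;  h_176 = 14
  h_177 = 80;  h_178 = 11;  h_179 = 30;  h_180 = 6;  h_181 = 15;  h_182 = 9
  h_183 = 55;  h_184 = 76;  h_185 = 58;  h_186 = 12;  h_187 = 14;  h_188 = 48
  h_189 = 89;  h_190 = 95;  h_191 = 76;  h_192 = 57;  h_193 = 42;  h_194 = 95
  h_195 = 47;  h_196 = 71;  h_197 = 94;  h_198 = 35;  h_199 = 39;  h_200 = 27
  h_201 = 48;  h_202 = 21;  h_203 = 20;  h_204 = 44;  h_205 = 0;  h_206 = 3
  h_207 = 73;  h_208 = 20;  h_209 = 31;  h_210 = 81;  h_211 = 76;  h_212 = 70
  h_213 = 52;  h_214 = 51;  h_215 = 21;  h_216 = 63;  h_217 = 85;  h_218 = 91
  h_219 = 61;  h_220 = 82;  h_221 = 64;  h_222 = 30;  h_223 = 71;  h_224 = 66
  h_225 = 59;  h_226 = 43;  h_227 = 32;  h_228 = 92;  h_229 = 34;  h_230 = 74
  h_231 = 85;  h_232 = 79;  h_233 = 56;  h_234 = 86;  h_235 = 50;  h_236 = 13
  h_237 = 33;  h_238 = 42;  h_239 = 51;  h_240 = 15;  h_241 = 17;  h_242 = 79
  h_243 = 92;  h_244 = 81;  h_245 = 70;  h_246 = 23;  h_247 = 67;  h_248 = 31
  h_249 = 45;  h_250 = 69;  h_251 = 11;  h_252 = 81;  h_253 = 65;  h_254 = 54
  h_255 = 61;  h_256 = 49;  h_257 = 43;  h_258 = 72;  h_259 = 50;  h_260 = 24
  h_261 = 85;  h_262 = 53;  h_263 = 33;  h_264 = 43;  h_265 = 39;  h_266 = 41
  h_267 = 8;  h_268 = 25;  h_269 = 60;  h_270 = 37;  h_271 = 61;  h_272 = 22
  h_273 = 46;  h_274 = 0;  h_275 = 51;  h_276 = 50
h_277 = 76·50 + 65·51 + 56·0 = 34
h_278 = 76·34 + 65·50 + 56·51 = 57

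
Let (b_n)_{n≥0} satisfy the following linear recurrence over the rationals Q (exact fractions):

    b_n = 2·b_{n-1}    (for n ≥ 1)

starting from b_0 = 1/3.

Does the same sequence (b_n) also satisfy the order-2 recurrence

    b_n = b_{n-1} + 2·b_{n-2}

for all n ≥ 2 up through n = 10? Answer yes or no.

yes

Terms b_0..b_10: 1/3, 2/3, 4/3, 8/3, 16/3, 32/3, 64/3, 128/3, 256/3, 512/3, 1024/3
n=2: candidate gives 4/3, actual b_2 = 4/3 ✓
n=3: candidate gives 8/3, actual b_3 = 8/3 ✓
n=4: candidate gives 16/3, actual b_4 = 16/3 ✓
n=5: candidate gives 32/3, actual b_5 = 32/3 ✓
n=6: candidate gives 64/3, actual b_6 = 64/3 ✓
n=7: candidate gives 128/3, actual b_7 = 128/3 ✓
n=8: candidate gives 256/3, actual b_8 = 256/3 ✓
n=9: candidate gives 512/3, actual b_9 = 512/3 ✓
n=10: candidate gives 1024/3, actual b_10 = 1024/3 ✓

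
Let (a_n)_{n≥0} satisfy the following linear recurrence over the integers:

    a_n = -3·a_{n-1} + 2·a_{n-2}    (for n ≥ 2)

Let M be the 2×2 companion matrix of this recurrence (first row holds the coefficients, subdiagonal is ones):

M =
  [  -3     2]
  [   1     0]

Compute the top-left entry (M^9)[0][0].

-79647

(M^9)[0][0] is the top entry after applying M 9 times to the unit state (1, 0). Equivalently it is h_{10} for the auxiliary sequence (h_n) obeying the same recurrence with h_1 = 1 and h_i = 0 for 0 ≤ i < 1:
h_2 = -3·1 + 2·0 = -3
h_3 = -3·-3 + 2·1 = 11
h_4 = -3·11 + 2·-3 = -39
h_5 = -3·-39 + 2·11 = 139
h_6 = -3·139 + 2·-39 = -495
h_7 = -3·-495 + 2·139 = 1763
h_8 = -3·1763 + 2·-495 = -6279
h_9 = -3·-6279 + 2·1763 = 22363
h_10 = -3·22363 + 2·-6279 = -79647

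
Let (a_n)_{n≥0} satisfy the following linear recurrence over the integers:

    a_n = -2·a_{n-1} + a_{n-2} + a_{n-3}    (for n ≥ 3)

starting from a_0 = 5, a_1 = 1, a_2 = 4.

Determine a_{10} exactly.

972

a_3 = -2·4 + 1·1 + 1·5 = -2
a_4 = -2·-2 + 1·4 + 1·1 = 9
a_5 = -2·9 + 1·-2 + 1·4 = -16
a_6 = -2·-16 + 1·9 + 1·-2 = 39
a_7 = -2·39 + 1·-16 + 1·9 = -85
a_8 = -2·-85 + 1·39 + 1·-16 = 193
a_9 = -2·193 + 1·-85 + 1·39 = -432
a_10 = -2·-432 + 1·193 + 1·-85 = 972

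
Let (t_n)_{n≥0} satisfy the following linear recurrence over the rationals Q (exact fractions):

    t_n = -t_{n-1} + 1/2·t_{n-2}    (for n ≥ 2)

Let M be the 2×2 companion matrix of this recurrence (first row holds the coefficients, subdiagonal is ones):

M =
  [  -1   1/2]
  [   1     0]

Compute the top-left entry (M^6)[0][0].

(M^6)[0][0] is the top entry after applying M 6 times to the unit state (1, 0). Equivalently it is h_{7} for the auxiliary sequence (h_n) obeying the same recurrence with h_1 = 1 and h_i = 0 for 0 ≤ i < 1:
h_2 = -1·1 + 1/2·0 = -1
h_3 = -1·-1 + 1/2·1 = 3/2
h_4 = -1·3/2 + 1/2·-1 = -2
h_5 = -1·-2 + 1/2·3/2 = 11/4
h_6 = -1·11/4 + 1/2·-2 = -15/4
h_7 = -1·-15/4 + 1/2·11/4 = 41/8

41/8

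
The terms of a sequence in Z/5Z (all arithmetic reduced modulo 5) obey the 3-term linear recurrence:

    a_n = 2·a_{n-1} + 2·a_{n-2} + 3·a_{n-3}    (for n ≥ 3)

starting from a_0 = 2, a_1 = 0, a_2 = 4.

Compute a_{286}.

a_3 = 2·4 + 2·0 + 3·2 = 4
a_4 = 2·4 + 2·4 + 3·0 = 1
a_5 = 2·1 + 2·4 + 3·4 = 2
a_6 = 2·2 + 2·1 + 3·4 = 3
a_7 = 2·3 + 2·2 + 3·1 = 3
a_8 = 2·3 + 2·3 + 3·2 = 3
a_9 = 2·3 + 2·3 + 3·3 = 1
a_10 = 2·1 + 2·3 + 3·3 = 2
a_11 = 2·2 + 2·1 + 3·3 = 0
a_12 = 2·0 + 2·2 + 3·1 = 2
a_13 = 2·2 + 2·0 + 3·2 = 0
a_14 = 2·0 + 2·2 + 3·0 = 4
(a_12, a_13, a_14) = (2, 0, 4) = (a_0, a_1, a_2), so the sequence has period 12.
286 ≡ 10 (mod 12), hence a_286 = a_10 = 2.

2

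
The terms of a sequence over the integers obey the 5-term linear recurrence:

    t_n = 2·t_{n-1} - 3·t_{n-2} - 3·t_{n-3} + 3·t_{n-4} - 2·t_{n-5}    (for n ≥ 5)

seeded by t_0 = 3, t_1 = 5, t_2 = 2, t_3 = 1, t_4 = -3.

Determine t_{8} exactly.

49

t_5 = 2·-3 + -3·1 + -3·2 + 3·5 + -2·3 = -6
t_6 = 2·-6 + -3·-3 + -3·1 + 3·2 + -2·5 = -10
t_7 = 2·-10 + -3·-6 + -3·-3 + 3·1 + -2·2 = 6
t_8 = 2·6 + -3·-10 + -3·-6 + 3·-3 + -2·1 = 49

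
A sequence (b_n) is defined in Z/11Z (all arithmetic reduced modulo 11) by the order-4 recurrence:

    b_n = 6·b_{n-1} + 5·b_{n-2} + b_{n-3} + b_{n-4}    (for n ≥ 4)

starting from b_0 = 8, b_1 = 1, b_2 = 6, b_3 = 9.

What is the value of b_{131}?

1

b_4 = 6·9 + 5·6 + 1·1 + 1·8 = 5
b_5 = 6·5 + 5·9 + 1·6 + 1·1 = 5
b_6 = 6·5 + 5·5 + 1·9 + 1·6 = 4
b_7 = 6·4 + 5·5 + 1·5 + 1·9 = 8
b_8 = 6·8 + 5·4 + 1·5 + 1·5 = 1
b_9 = 6·1 + 5·8 + 1·4 + 1·5 = 0
b_10 = 6·0 + 5·1 + 1·8 + 1·4 = 6
b_11 = 6·6 + 5·0 + 1·1 + 1·8 = 1
b_12 = 6·1 + 5·6 + 1·0 + 1·1 = 4
b_13 = 6·4 + 5·1 + 1·6 + 1·0 = 2
b_14 = 6·2 + 5·4 + 1·1 + 1·6 = 6
b_15 = 6·6 + 5·2 + 1·4 + 1·1 = 7
b_16 = 6·7 + 5·6 + 1·2 + 1·4 = 1
b_17 = 6·1 + 5·7 + 1·6 + 1·2 = 5
b_18 = 6·5 + 5·1 + 1·7 + 1·6 = 4
b_19 = 6·4 + 5·5 + 1·1 + 1·7 = 2
b_20 = 6·2 + 5·4 + 1·5 + 1·1 = 5
b_21 = 6·5 + 5·2 + 1·4 + 1·5 = 5
b_22 = 6·5 + 5·5 + 1·2 + 1·4 = 6
b_23 = 6·6 + 5·5 + 1·5 + 1·2 = 2
b_24 = 6·2 + 5·6 + 1·5 + 1·5 = 8
b_25 = 6·8 + 5·2 + 1·6 + 1·5 = 3
b_26 = 6·3 + 5·8 + 1·2 + 1·6 = 0
b_27 = 6·0 + 5·3 + 1·8 + 1·2 = 3
b_28 = 6·3 + 5·0 + 1·3 + 1·8 = 7
b_29 = 6·7 + 5·3 + 1·0 + 1·3 = 5
b_30 = 6·5 + 5·7 + 1·3 + 1·0 = 2
b_31 = 6·2 + 5·5 + 1·7 + 1·3 = 3
b_32 = 6·3 + 5·2 + 1·5 + 1·7 = 7
b_33 = 6·7 + 5·3 + 1·2 + 1·5 = 9
b_34 = 6·9 + 5·7 + 1·3 + 1·2 = 6
b_35 = 6·6 + 5·9 + 1·7 + 1·3 = 3
b_36 = 6·3 + 5·6 + 1·9 + 1·7 = 9
b_37 = 6·9 + 5·3 + 1·6 + 1·9 = 7
b_38 = 6·7 + 5·9 + 1·3 + 1·6 = 8
b_39 = 6·8 + 5·7 + 1·9 + 1·3 = 7
b_40 = 6·7 + 5·8 + 1·7 + 1·9 = 10
b_41 = 6·10 + 5·7 + 1·8 + 1·7 = 0
b_42 = 6·0 + 5·10 + 1·7 + 1·8 = 10
b_43 = 6·10 + 5·0 + 1·10 + 1·7 = 0
b_44 = 6·0 + 5·10 + 1·0 + 1·10 = 5
b_45 = 6·5 + 5·0 + 1·10 + 1·0 = 7
b_46 = 6·7 + 5·5 + 1·0 + 1·10 = 0
b_47 = 6·0 + 5·7 + 1·5 + 1·0 = 7
b_48 = 6·7 + 5·0 + 1·7 + 1·5 = 10
b_49 = 6·10 + 5·7 + 1·0 + 1·7 = 3
b_50 = 6·3 + 5·10 + 1·7 + 1·0 = 9
b_51 = 6·9 + 5·3 + 1·10 + 1·7 = 9
b_52 = 6·9 + 5·9 + 1·3 + 1·10 = 2
b_53 = 6·2 + 5·9 + 1·9 + 1·3 = 3
b_54 = 6·3 + 5·2 + 1·9 + 1·9 = 2
b_55 = 6·2 + 5·3 + 1·2 + 1·9 = 5
b_56 = 6·5 + 5·2 + 1·3 + 1·2 = 1
b_57 = 6·1 + 5·5 + 1·2 + 1·3 = 3
b_58 = 6·3 + 5·1 + 1·5 + 1·2 = 8
b_59 = 6·8 + 5·3 + 1·1 + 1·5 = 3
b_60 = 6·3 + 5·8 + 1·3 + 1·1 = 7
b_61 = 6·7 + 5·3 + 1·8 + 1·3 = 2
b_62 = 6·2 + 5·7 + 1·3 + 1·8 = 3
b_63 = 6·3 + 5·2 + 1·7 + 1·3 = 5
b_64 = 6·5 + 5·3 + 1·2 + 1·7 = 10
b_65 = 6·10 + 5·5 + 1·3 + 1·2 = 2
b_66 = 6·2 + 5·10 + 1·5 + 1·3 = 4
b_67 = 6·4 + 5·2 + 1·10 + 1·5 = 5
b_68 = 6·5 + 5·4 + 1·2 + 1·10 = 7
b_69 = 6·7 + 5·5 + 1·4 + 1·2 = 7
b_70 = 6·7 + 5·7 + 1·5 + 1·4 = 9
b_71 = 6·9 + 5·7 + 1·7 + 1·5 = 2
b_72 = 6·2 + 5·9 + 1·7 + 1·7 = 5
b_73 = 6·5 + 5·2 + 1·9 + 1·7 = 1
b_74 = 6·1 + 5·5 + 1·2 + 1·9 = 9
b_75 = 6·9 + 5·1 + 1·5 + 1·2 = 0
b_76 = 6·0 + 5·9 + 1·1 + 1·5 = 7
b_77 = 6·7 + 5·0 + 1·9 + 1·1 = 8
b_78 = 6·8 + 5·7 + 1·0 + 1·9 = 4
b_79 = 6·4 + 5·8 + 1·7 + 1·0 = 5
b_80 = 6·5 + 5·4 + 1·8 + 1·7 = 10
b_81 = 6·10 + 5·5 + 1·4 + 1·8 = 9
b_82 = 6·9 + 5·10 + 1·5 + 1·4 = 3
b_83 = 6·3 + 5·9 + 1·10 + 1·5 = 1
b_84 = 6·1 + 5·3 + 1·9 + 1·10 = 7
b_85 = 6·7 + 5·1 + 1·3 + 1·9 = 4
b_86 = 6·4 + 5·7 + 1·1 + 1·3 = 8
b_87 = 6·8 + 5·4 + 1·7 + 1·1 = 10
b_88 = 6·10 + 5·8 + 1·4 + 1·7 = 1
b_89 = 6·1 + 5·10 + 1·8 + 1·4 = 2
b_90 = 6·2 + 5·1 + 1·10 + 1·8 = 2
b_91 = 6·2 + 5·2 + 1·1 + 1·10 = 0
b_92 = 6·0 + 5·2 + 1·2 + 1·1 = 2
b_93 = 6·2 + 5·0 + 1·2 + 1·2 = 5
b_94 = 6·5 + 5·2 + 1·0 + 1·2 = 9
b_95 = 6·9 + 5·5 + 1·2 + 1·0 = 4
b_96 = 6·4 + 5·9 + 1·5 + 1·2 = 10
b_97 = 6·10 + 5·4 + 1·9 + 1·5 = 6
b_98 = 6·6 + 5·10 + 1·4 + 1·9 = 0
b_99 = 6·0 + 5·6 + 1·10 + 1·4 = 0
b_100 = 6·0 + 5·0 + 1·6 + 1·10 = 5
b_101 = 6·5 + 5·0 + 1·0 + 1·6 = 3
b_102 = 6·3 + 5·5 + 1·0 + 1·0 = 10
b_103 = 6·10 + 5·3 + 1·5 + 1·0 = 3
b_104 = 6·3 + 5·10 + 1·3 + 1·5 = 10
b_105 = 6·10 + 5·3 + 1·10 + 1·3 = 0
b_106 = 6·0 + 5·10 + 1·3 + 1·10 = 8
b_107 = 6·8 + 5·0 + 1·10 + 1·3 = 6
b_108 = 6·6 + 5·8 + 1·0 + 1·10 = 9
b_109 = 6·9 + 5·6 + 1·8 + 1·0 = 4
b_110 = 6·4 + 5·9 + 1·6 + 1·8 = 6
b_111 = 6·6 + 5·4 + 1·9 + 1·6 = 5
b_112 = 6·5 + 5·6 + 1·4 + 1·9 = 7
b_113 = 6·7 + 5·5 + 1·6 + 1·4 = 0
b_114 = 6·0 + 5·7 + 1·5 + 1·6 = 2
b_115 = 6·2 + 5·0 + 1·7 + 1·5 = 2
b_116 = 6·2 + 5·2 + 1·0 + 1·7 = 7
b_117 = 6·7 + 5·2 + 1·2 + 1·0 = 10
b_118 = 6·10 + 5·7 + 1·2 + 1·2 = 0
b_119 = 6·0 + 5·10 + 1·7 + 1·2 = 4
b_120 = 6·4 + 5·0 + 1·10 + 1·7 = 8
b_121 = 6·8 + 5·4 + 1·0 + 1·10 = 1
b_122 = 6·1 + 5·8 + 1·4 + 1·0 = 6
b_123 = 6·6 + 5·1 + 1·8 + 1·4 = 9
b_124 = 6·9 + 5·6 + 1·1 + 1·8 = 5
b_125 = 6·5 + 5·9 + 1·6 + 1·1 = 5
b_126 = 6·5 + 5·5 + 1·9 + 1·6 = 4
b_127 = 6·4 + 5·5 + 1·5 + 1·9 = 8
b_128 = 6·8 + 5·4 + 1·5 + 1·5 = 1
b_129 = 6·1 + 5·8 + 1·4 + 1·5 = 0
b_130 = 6·0 + 5·1 + 1·8 + 1·4 = 6
b_131 = 6·6 + 5·0 + 1·1 + 1·8 = 1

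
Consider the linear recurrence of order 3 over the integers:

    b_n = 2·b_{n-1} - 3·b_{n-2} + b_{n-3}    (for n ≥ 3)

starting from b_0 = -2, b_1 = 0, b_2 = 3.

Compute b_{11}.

b_3 = 2·3 + -3·0 + 1·-2 = 4
b_4 = 2·4 + -3·3 + 1·0 = -1
b_5 = 2·-1 + -3·4 + 1·3 = -11
b_6 = 2·-11 + -3·-1 + 1·4 = -15
b_7 = 2·-15 + -3·-11 + 1·-1 = 2
b_8 = 2·2 + -3·-15 + 1·-11 = 38
b_9 = 2·38 + -3·2 + 1·-15 = 55
b_10 = 2·55 + -3·38 + 1·2 = -2
b_11 = 2·-2 + -3·55 + 1·38 = -131

-131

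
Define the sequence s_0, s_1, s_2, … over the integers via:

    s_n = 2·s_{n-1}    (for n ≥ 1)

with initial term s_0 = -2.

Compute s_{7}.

s_1 = 2·-2 = -4
s_2 = 2·-4 = -8
s_3 = 2·-8 = -16
s_4 = 2·-16 = -32
s_5 = 2·-32 = -64
s_6 = 2·-64 = -128
s_7 = 2·-128 = -256

-256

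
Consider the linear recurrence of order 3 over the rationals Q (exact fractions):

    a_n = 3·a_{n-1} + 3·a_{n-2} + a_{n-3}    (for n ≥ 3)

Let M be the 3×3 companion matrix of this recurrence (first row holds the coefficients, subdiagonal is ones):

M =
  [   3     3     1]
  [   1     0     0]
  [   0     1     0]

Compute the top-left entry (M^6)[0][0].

2620

(M^6)[0][0] is the top entry after applying M 6 times to the unit state (1, 0, 0). Equivalently it is h_{8} for the auxiliary sequence (h_n) obeying the same recurrence with h_2 = 1 and h_i = 0 for 0 ≤ i < 2:
h_3 = 3·1 + 3·0 + 1·0 = 3
h_4 = 3·3 + 3·1 + 1·0 = 12
h_5 = 3·12 + 3·3 + 1·1 = 46
h_6 = 3·46 + 3·12 + 1·3 = 177
h_7 = 3·177 + 3·46 + 1·12 = 681
h_8 = 3·681 + 3·177 + 1·46 = 2620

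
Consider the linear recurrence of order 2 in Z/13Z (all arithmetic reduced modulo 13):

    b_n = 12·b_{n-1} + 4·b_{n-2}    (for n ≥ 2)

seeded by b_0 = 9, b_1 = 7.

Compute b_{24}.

9

b_2 = 12·7 + 4·9 = 3
b_3 = 12·3 + 4·7 = 12
b_4 = 12·12 + 4·3 = 0
b_5 = 12·0 + 4·12 = 9
b_6 = 12·9 + 4·0 = 4
b_7 = 12·4 + 4·9 = 6
b_8 = 12·6 + 4·4 = 10
b_9 = 12·10 + 4·6 = 1
b_10 = 12·1 + 4·10 = 0
b_11 = 12·0 + 4·1 = 4
b_12 = 12·4 + 4·0 = 9
b_13 = 12·9 + 4·4 = 7
b_14 = 12·7 + 4·9 = 3
b_15 = 12·3 + 4·7 = 12
b_16 = 12·12 + 4·3 = 0
b_17 = 12·0 + 4·12 = 9
b_18 = 12·9 + 4·0 = 4
b_19 = 12·4 + 4·9 = 6
b_20 = 12·6 + 4·4 = 10
b_21 = 12·10 + 4·6 = 1
b_22 = 12·1 + 4·10 = 0
b_23 = 12·0 + 4·1 = 4
b_24 = 12·4 + 4·0 = 9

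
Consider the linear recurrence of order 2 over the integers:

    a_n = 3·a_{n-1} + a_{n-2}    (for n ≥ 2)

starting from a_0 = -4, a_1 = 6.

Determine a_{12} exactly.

a_2 = 3·6 + 1·-4 = 14
a_3 = 3·14 + 1·6 = 48
a_4 = 3·48 + 1·14 = 158
a_5 = 3·158 + 1·48 = 522
a_6 = 3·522 + 1·158 = 1724
a_7 = 3·1724 + 1·522 = 5694
a_8 = 3·5694 + 1·1724 = 18806
a_9 = 3·18806 + 1·5694 = 62112
a_10 = 3·62112 + 1·18806 = 205142
a_11 = 3·205142 + 1·62112 = 677538
a_12 = 3·677538 + 1·205142 = 2237756

2237756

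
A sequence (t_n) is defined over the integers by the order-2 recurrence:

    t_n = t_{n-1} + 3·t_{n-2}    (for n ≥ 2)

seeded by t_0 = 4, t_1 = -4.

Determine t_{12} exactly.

t_2 = 1·-4 + 3·4 = 8
t_3 = 1·8 + 3·-4 = -4
t_4 = 1·-4 + 3·8 = 20
t_5 = 1·20 + 3·-4 = 8
t_6 = 1·8 + 3·20 = 68
t_7 = 1·68 + 3·8 = 92
t_8 = 1·92 + 3·68 = 296
t_9 = 1·296 + 3·92 = 572
t_10 = 1·572 + 3·296 = 1460
t_11 = 1·1460 + 3·572 = 3176
t_12 = 1·3176 + 3·1460 = 7556

7556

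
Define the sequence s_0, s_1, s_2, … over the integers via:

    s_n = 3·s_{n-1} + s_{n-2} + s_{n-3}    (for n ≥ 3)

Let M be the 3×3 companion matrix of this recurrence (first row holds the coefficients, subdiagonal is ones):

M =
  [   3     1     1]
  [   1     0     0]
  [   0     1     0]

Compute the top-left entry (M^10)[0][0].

(M^10)[0][0] is the top entry after applying M 10 times to the unit state (1, 0, 0). Equivalently it is h_{12} for the auxiliary sequence (h_n) obeying the same recurrence with h_2 = 1 and h_i = 0 for 0 ≤ i < 2:
h_3 = 3·1 + 1·0 + 1·0 = 3
h_4 = 3·3 + 1·1 + 1·0 = 10
h_5 = 3·10 + 1·3 + 1·1 = 34
h_6 = 3·34 + 1·10 + 1·3 = 115
h_7 = 3·115 + 1·34 + 1·10 = 389
h_8 = 3·389 + 1·115 + 1·34 = 1316
h_9 = 3·1316 + 1·389 + 1·115 = 4452
h_10 = 3·4452 + 1·1316 + 1·389 = 15061
h_11 = 3·15061 + 1·4452 + 1·1316 = 50951
h_12 = 3·50951 + 1·15061 + 1·4452 = 172366

172366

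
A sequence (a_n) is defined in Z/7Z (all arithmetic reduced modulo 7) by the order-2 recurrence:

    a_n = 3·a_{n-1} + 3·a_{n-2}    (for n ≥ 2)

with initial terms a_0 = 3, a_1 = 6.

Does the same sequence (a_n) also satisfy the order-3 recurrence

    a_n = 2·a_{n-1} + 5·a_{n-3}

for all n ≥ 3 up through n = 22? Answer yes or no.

Terms a_0..a_22: 3, 6, 6, 1, 0, 3, 2, 1, 2, 2, 5, 0, 1, 3, 5, 3, 3, 4, 0, 5, 1, 4, 1
n=3: candidate gives 6, actual a_3 = 1 ✗

no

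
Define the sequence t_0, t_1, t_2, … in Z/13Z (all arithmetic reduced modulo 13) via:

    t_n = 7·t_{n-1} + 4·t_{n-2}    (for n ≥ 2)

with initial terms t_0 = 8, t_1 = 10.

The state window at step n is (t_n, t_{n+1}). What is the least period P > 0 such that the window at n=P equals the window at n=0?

78

n=0: window = (8, 10)
n=1: window = (10, 11)
n=2: window = (11, 0)
n=3: window = (0, 5)
n=4: window = (5, 9)
n=5: window = (9, 5)
n=6: window = (5, 6)
n=7: window = (6, 10)
n=8: window = (10, 3)
n=9: window = (3, 9)
n=10: window = (9, 10)
n=11: window = (10, 2)
n=12: window = (2, 2)
n=13: window = (2, 9)
n=14: window = (9, 6)
n=15: window = (6, 0)
n=16: window = (0, 11)
n=17: window = (11, 12)
n=18: window = (12, 11)
n=19: window = (11, 8)
n=20: window = (8, 9)
n=21: window = (9, 4)
n=22: window = (4, 12)
n=23: window = (12, 9)
n=24: window = (9, 7)
n=25: window = (7, 7)
n=26: window = (7, 12)
n=27: window = (12, 8)
n=28: window = (8, 0)
n=29: window = (0, 6)
n=30: window = (6, 3)
n=31: window = (3, 6)
n=32: window = (6, 2)
n=33: window = (2, 12)
n=34: window = (12, 1)
n=35: window = (1, 3)
n=36: window = (3, 12)
n=37: window = (12, 5)
n=38: window = (5, 5)
n=39: window = (5, 3)
n=40: window = (3, 2)
…
n=76: window = (1, 8)
n=77: window = (8, 8)
n=78: window = (8, 10)
window at n=78 equals window at n=0 → period = 78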